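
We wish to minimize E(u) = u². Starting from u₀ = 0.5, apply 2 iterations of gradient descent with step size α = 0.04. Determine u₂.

0.4232

E′(u) = 2u
u₁ = 0.5 − 0.04·1 = 0.46
u₂ = 0.46 − 0.04·0.92 = 0.4232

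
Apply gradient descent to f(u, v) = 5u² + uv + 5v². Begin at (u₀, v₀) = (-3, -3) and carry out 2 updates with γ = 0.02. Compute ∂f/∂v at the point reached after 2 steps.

-20.0772

∇f = (10u + v, u + 10v)
Step 1: at (-3, -3), ∇f = (-33, -33) → (-3, -3) − 0.02·(-33, -33) = (-2.34, -2.34)
Step 2: at (-2.34, -2.34), ∇f = (-25.74, -25.74) → (-2.34, -2.34) − 0.02·(-25.74, -25.74) = (-1.8252, -1.8252)
∂f/∂v at (-1.8252, -1.8252) = -20.0772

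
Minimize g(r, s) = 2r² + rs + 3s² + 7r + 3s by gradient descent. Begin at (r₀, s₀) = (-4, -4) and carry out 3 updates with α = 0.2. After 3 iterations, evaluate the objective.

∇g = (4r + s + 7, r + 6s + 3)
(r₁, s₁) = (-4, -4) − 0.2·(-13, -25) = (-1.4, 1)
(r₂, s₂) = (-1.4, 1) − 0.2·(2.4, 7.6) = (-1.88, -0.52)
(r₃, s₃) = (-1.88, -0.52) − 0.2·(-1.04, -2) = (-1.672, -0.12)
g(-1.672, -0.12) = -6.228992

-6.228992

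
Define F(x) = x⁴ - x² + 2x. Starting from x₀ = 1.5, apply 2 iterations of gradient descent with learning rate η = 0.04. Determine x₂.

F′(x) = 4x³ - 2x + 2
x₁ = 1.5 − 0.04·12.5 = 1
x₂ = 1 − 0.04·4 = 0.84

0.84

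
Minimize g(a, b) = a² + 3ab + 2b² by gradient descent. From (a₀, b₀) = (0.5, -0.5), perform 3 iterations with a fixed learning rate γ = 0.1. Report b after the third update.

∇g = (2a + 3b, 3a + 4b)
Step 1: at (0.5, -0.5), ∇g = (-0.5, -0.5) → (0.5, -0.5) − 0.1·(-0.5, -0.5) = (0.55, -0.45)
Step 2: at (0.55, -0.45), ∇g = (-0.25, -0.15) → (0.55, -0.45) − 0.1·(-0.25, -0.15) = (0.575, -0.435)
Step 3: at (0.575, -0.435), ∇g = (-0.155, -0.015) → (0.575, -0.435) − 0.1·(-0.155, -0.015) = (0.5905, -0.4335)
b = -0.4335

-0.4335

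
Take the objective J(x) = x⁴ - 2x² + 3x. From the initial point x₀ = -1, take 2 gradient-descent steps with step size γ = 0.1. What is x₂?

-1.2412

J′(x) = 4x³ - 4x + 3
x₁ = -1 − 0.1·3 = -1.3
x₂ = -1.3 − 0.1·(-0.588) = -1.2412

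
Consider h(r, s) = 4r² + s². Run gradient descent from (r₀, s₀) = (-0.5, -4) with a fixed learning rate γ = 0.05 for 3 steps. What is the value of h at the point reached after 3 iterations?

∇h = (8r, 2s)
(r₁, s₁) = (-0.5, -4) − 0.05·(-4, -8) = (-0.3, -3.6)
(r₂, s₂) = (-0.3, -3.6) − 0.05·(-2.4, -7.2) = (-0.18, -3.24)
(r₃, s₃) = (-0.18, -3.24) − 0.05·(-1.44, -6.48) = (-0.108, -2.916)
h(-0.108, -2.916) = 8.549712

8.549712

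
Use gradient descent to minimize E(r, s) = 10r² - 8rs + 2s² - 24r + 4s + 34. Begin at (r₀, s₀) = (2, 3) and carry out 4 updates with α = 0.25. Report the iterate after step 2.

∇E = (20r - 8s - 24, -8r + 4s + 4)
Step 1: at (2, 3), ∇E = (-8, 0) → (2, 3) − 0.25·(-8, 0) = (4, 3)
Step 2: at (4, 3), ∇E = (32, -16) → (4, 3) − 0.25·(32, -16) = (-4, 7)

(-4, 7)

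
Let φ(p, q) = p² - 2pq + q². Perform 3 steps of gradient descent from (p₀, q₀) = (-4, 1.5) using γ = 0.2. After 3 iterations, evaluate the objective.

∇φ = (2p - 2q, -2p + 2q)
Step 1: at (-4, 1.5), ∇φ = (-11, 11) → (-4, 1.5) − 0.2·(-11, 11) = (-1.8, -0.7)
Step 2: at (-1.8, -0.7), ∇φ = (-2.2, 2.2) → (-1.8, -0.7) − 0.2·(-2.2, 2.2) = (-1.36, -1.14)
Step 3: at (-1.36, -1.14), ∇φ = (-0.44, 0.44) → (-1.36, -1.14) − 0.2·(-0.44, 0.44) = (-1.272, -1.228)
φ(-1.272, -1.228) = 0.001936

0.001936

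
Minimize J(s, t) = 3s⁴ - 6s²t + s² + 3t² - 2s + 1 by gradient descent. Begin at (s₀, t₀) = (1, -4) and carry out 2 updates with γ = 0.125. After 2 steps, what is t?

∇J = (12s³ - 12st + 2s - 2, -6s² + 6t)
Step 1: at (1, -4), ∇J = (60, -30) → (1, -4) − 0.125·(60, -30) = (-6.5, -0.25)
Step 2: at (-6.5, -0.25), ∇J = (-3330, -255) → (-6.5, -0.25) − 0.125·(-3330, -255) = (409.75, 31.625)
t = 31.625

31.625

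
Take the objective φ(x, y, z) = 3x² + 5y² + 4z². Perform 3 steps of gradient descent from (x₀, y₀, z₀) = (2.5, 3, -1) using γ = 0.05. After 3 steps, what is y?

0.375

∇φ = (6x, 10y, 8z)
(x₁, y₁, z₁) = (2.5, 3, -1) − 0.05·(15, 30, -8) = (1.75, 1.5, -0.6)
(x₂, y₂, z₂) = (1.75, 1.5, -0.6) − 0.05·(10.5, 15, -4.8) = (1.225, 0.75, -0.36)
(x₃, y₃, z₃) = (1.225, 0.75, -0.36) − 0.05·(7.35, 7.5, -2.88) = (0.8575, 0.375, -0.216)
y = 0.375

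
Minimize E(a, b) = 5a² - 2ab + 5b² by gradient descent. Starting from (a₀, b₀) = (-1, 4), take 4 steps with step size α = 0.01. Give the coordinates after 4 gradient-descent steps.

(-0.42464896, 2.57382784)

∇E = (10a - 2b, -2a + 10b)
(a₁, b₁) = (-1, 4) − 0.01·(-18, 42) = (-0.82, 3.58)
(a₂, b₂) = (-0.82, 3.58) − 0.01·(-15.36, 37.44) = (-0.6664, 3.2056)
(a₃, b₃) = (-0.6664, 3.2056) − 0.01·(-13.0752, 33.3888) = (-0.535648, 2.871712)
(a₄, b₄) = (-0.535648, 2.871712) − 0.01·(-11.099904, 29.788416) = (-0.42464896, 2.57382784)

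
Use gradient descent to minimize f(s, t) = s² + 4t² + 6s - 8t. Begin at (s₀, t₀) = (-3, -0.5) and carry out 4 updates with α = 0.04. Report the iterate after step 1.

∇f = (2s + 6, 8t - 8)
(s₁, t₁) = (-3, -0.5) − 0.04·(0, -12) = (-3, -0.02)

(-3, -0.02)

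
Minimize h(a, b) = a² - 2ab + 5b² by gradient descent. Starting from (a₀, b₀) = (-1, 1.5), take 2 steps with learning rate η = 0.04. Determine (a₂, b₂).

(-0.6704, 0.428)

∇h = (2a - 2b, -2a + 10b)
(a₁, b₁) = (-1, 1.5) − 0.04·(-5, 17) = (-0.8, 0.82)
(a₂, b₂) = (-0.8, 0.82) − 0.04·(-3.24, 9.8) = (-0.6704, 0.428)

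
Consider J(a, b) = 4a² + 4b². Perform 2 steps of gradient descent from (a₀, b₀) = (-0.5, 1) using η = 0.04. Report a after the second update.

-0.2312

∇J = (8a, 8b)
Step 1: at (-0.5, 1), ∇J = (-4, 8) → (-0.5, 1) − 0.04·(-4, 8) = (-0.34, 0.68)
Step 2: at (-0.34, 0.68), ∇J = (-2.72, 5.44) → (-0.34, 0.68) − 0.04·(-2.72, 5.44) = (-0.2312, 0.4624)
a = -0.2312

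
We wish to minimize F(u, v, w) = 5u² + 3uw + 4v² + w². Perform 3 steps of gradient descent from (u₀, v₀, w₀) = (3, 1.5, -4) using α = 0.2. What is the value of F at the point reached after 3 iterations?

44.426304

∇F = (10u + 3w, 8v, 3u + 2w)
(u₁, v₁, w₁) = (3, 1.5, -4) − 0.2·(18, 12, 1) = (-0.6, -0.9, -4.2)
(u₂, v₂, w₂) = (-0.6, -0.9, -4.2) − 0.2·(-18.6, -7.2, -10.2) = (3.12, 0.54, -2.16)
(u₃, v₃, w₃) = (3.12, 0.54, -2.16) − 0.2·(24.72, 4.32, 5.04) = (-1.824, -0.324, -3.168)
F(-1.824, -0.324, -3.168) = 44.426304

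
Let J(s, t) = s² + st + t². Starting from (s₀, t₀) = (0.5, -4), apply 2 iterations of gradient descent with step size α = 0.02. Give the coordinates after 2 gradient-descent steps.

∇J = (2s + t, s + 2t)
Step 1: at (0.5, -4), ∇J = (-3, -7.5) → (0.5, -4) − 0.02·(-3, -7.5) = (0.56, -3.85)
Step 2: at (0.56, -3.85), ∇J = (-2.73, -7.14) → (0.56, -3.85) − 0.02·(-2.73, -7.14) = (0.6146, -3.7072)

(0.6146, -3.7072)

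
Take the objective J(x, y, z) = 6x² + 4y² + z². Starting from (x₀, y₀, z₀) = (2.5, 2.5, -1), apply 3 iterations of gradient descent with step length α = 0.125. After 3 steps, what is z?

-0.421875

∇J = (12x, 8y, 2z)
(x₁, y₁, z₁) = (2.5, 2.5, -1) − 0.125·(30, 20, -2) = (-1.25, 0, -0.75)
(x₂, y₂, z₂) = (-1.25, 0, -0.75) − 0.125·(-15, 0, -1.5) = (0.625, 0, -0.5625)
(x₃, y₃, z₃) = (0.625, 0, -0.5625) − 0.125·(7.5, 0, -1.125) = (-0.3125, 0, -0.421875)
z = -0.421875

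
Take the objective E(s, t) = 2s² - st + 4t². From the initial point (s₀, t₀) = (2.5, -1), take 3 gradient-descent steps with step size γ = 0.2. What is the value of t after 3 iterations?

0.416

∇E = (4s - t, -s + 8t)
Step 1: at (2.5, -1), ∇E = (11, -10.5) → (2.5, -1) − 0.2·(11, -10.5) = (0.3, 1.1)
Step 2: at (0.3, 1.1), ∇E = (0.1, 8.5) → (0.3, 1.1) − 0.2·(0.1, 8.5) = (0.28, -0.6)
Step 3: at (0.28, -0.6), ∇E = (1.72, -5.08) → (0.28, -0.6) − 0.2·(1.72, -5.08) = (-0.064, 0.416)
t = 0.416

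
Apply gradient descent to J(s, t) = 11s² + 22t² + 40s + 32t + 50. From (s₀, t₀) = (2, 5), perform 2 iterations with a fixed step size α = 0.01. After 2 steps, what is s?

0.5048

∇J = (22s + 40, 44t + 32)
Step 1: at (2, 5), ∇J = (84, 252) → (2, 5) − 0.01·(84, 252) = (1.16, 2.48)
Step 2: at (1.16, 2.48), ∇J = (65.52, 141.12) → (1.16, 2.48) − 0.01·(65.52, 141.12) = (0.5048, 1.0688)
s = 0.5048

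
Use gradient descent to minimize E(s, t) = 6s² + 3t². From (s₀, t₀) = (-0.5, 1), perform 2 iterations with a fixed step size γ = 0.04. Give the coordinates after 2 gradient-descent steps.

∇E = (12s, 6t)
(s₁, t₁) = (-0.5, 1) − 0.04·(-6, 6) = (-0.26, 0.76)
(s₂, t₂) = (-0.26, 0.76) − 0.04·(-3.12, 4.56) = (-0.1352, 0.5776)

(-0.1352, 0.5776)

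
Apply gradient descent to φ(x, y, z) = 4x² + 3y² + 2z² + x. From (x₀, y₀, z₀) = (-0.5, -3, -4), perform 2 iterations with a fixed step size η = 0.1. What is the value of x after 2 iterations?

-0.14

∇φ = (8x + 1, 6y, 4z)
(x₁, y₁, z₁) = (-0.5, -3, -4) − 0.1·(-3, -18, -16) = (-0.2, -1.2, -2.4)
(x₂, y₂, z₂) = (-0.2, -1.2, -2.4) − 0.1·(-0.6, -7.2, -9.6) = (-0.14, -0.48, -1.44)
x = -0.14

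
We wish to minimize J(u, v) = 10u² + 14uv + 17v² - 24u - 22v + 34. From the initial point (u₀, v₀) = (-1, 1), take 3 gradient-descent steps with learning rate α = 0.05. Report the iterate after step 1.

(0.5, 1.1)

∇J = (20u + 14v - 24, 14u + 34v - 22)
(u₁, v₁) = (-1, 1) − 0.05·(-30, -2) = (0.5, 1.1)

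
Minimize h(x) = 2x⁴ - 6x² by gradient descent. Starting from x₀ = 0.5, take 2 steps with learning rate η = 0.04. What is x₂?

0.92624

h′(x) = 8x³ - 12x
Step 1: h′(0.5) = -5; x₁ = 0.5 − 0.04·(-5) = 0.7
Step 2: h′(0.7) = -5.656; x₂ = 0.7 − 0.04·(-5.656) = 0.92624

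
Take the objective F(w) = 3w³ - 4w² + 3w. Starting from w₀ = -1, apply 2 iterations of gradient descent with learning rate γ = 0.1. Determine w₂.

-13.8

F′(w) = 9w² - 8w + 3
Step 1: F′(-1) = 20; w₁ = -1 − 0.1·20 = -3
Step 2: F′(-3) = 108; w₂ = -3 − 0.1·108 = -13.8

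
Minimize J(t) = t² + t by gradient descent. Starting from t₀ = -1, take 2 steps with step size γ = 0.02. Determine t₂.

J′(t) = 2t + 1
t₁ = -1 − 0.02·(-1) = -0.98
t₂ = -0.98 − 0.02·(-0.96) = -0.9608

-0.9608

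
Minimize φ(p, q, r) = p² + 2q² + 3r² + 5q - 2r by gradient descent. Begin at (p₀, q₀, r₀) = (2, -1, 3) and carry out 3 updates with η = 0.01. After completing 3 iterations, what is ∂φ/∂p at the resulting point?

3.764768

∇φ = (2p, 4q + 5, 6r - 2)
Step 1: at (2, -1, 3), ∇φ = (4, 1, 16) → (2, -1, 3) − 0.01·(4, 1, 16) = (1.96, -1.01, 2.84)
Step 2: at (1.96, -1.01, 2.84), ∇φ = (3.92, 0.96, 15.04) → (1.96, -1.01, 2.84) − 0.01·(3.92, 0.96, 15.04) = (1.9208, -1.0196, 2.6896)
Step 3: at (1.9208, -1.0196, 2.6896), ∇φ = (3.8416, 0.9216, 14.1376) → (1.9208, -1.0196, 2.6896) − 0.01·(3.8416, 0.9216, 14.1376) = (1.882384, -1.028816, 2.548224)
∂φ/∂p at (1.882384, -1.028816, 2.548224) = 3.764768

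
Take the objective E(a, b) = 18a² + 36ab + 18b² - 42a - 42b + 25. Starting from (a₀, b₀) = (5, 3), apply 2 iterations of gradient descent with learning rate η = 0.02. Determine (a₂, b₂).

∇E = (36a + 36b - 42, 36a + 36b - 42)
Step 1: at (5, 3), ∇E = (246, 246) → (5, 3) − 0.02·(246, 246) = (0.08, -1.92)
Step 2: at (0.08, -1.92), ∇E = (-108.24, -108.24) → (0.08, -1.92) − 0.02·(-108.24, -108.24) = (2.2448, 0.2448)

(2.2448, 0.2448)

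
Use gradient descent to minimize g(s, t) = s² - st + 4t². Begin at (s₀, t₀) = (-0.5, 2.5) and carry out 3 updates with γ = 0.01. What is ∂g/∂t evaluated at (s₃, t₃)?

15.8740875

∇g = (2s - t, -s + 8t)
(s₁, t₁) = (-0.5, 2.5) − 0.01·(-3.5, 20.5) = (-0.465, 2.295)
(s₂, t₂) = (-0.465, 2.295) − 0.01·(-3.225, 18.825) = (-0.43275, 2.10675)
(s₃, t₃) = (-0.43275, 2.10675) − 0.01·(-2.97225, 17.28675) = (-0.4030275, 1.9338825)
∂g/∂t at (-0.4030275, 1.9338825) = 15.8740875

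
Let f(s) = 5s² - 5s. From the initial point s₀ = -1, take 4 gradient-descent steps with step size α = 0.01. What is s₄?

f′(s) = 10s - 5
Step 1: f′(-1) = -15; s₁ = -1 − 0.01·(-15) = -0.85
Step 2: f′(-0.85) = -13.5; s₂ = -0.85 − 0.01·(-13.5) = -0.715
Step 3: f′(-0.715) = -12.15; s₃ = -0.715 − 0.01·(-12.15) = -0.5935
Step 4: f′(-0.5935) = -10.935; s₄ = -0.5935 − 0.01·(-10.935) = -0.48415

-0.48415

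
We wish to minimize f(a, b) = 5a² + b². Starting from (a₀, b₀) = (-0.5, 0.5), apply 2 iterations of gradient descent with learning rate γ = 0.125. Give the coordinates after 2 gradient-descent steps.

∇f = (10a, 2b)
Step 1: at (-0.5, 0.5), ∇f = (-5, 1) → (-0.5, 0.5) − 0.125·(-5, 1) = (0.125, 0.375)
Step 2: at (0.125, 0.375), ∇f = (1.25, 0.75) → (0.125, 0.375) − 0.125·(1.25, 0.75) = (-0.03125, 0.28125)

(-0.03125, 0.28125)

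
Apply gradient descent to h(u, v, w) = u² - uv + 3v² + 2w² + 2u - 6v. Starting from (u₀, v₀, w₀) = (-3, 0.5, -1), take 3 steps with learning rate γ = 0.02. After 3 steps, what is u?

-2.74062

∇h = (2u - v + 2, -u + 6v - 6, 4w)
Step 1: at (-3, 0.5, -1), ∇h = (-4.5, 0, -4) → (-3, 0.5, -1) − 0.02·(-4.5, 0, -4) = (-2.91, 0.5, -0.92)
Step 2: at (-2.91, 0.5, -0.92), ∇h = (-4.32, -0.09, -3.68) → (-2.91, 0.5, -0.92) − 0.02·(-4.32, -0.09, -3.68) = (-2.8236, 0.5018, -0.8464)
Step 3: at (-2.8236, 0.5018, -0.8464), ∇h = (-4.149, -0.1656, -3.3856) → (-2.8236, 0.5018, -0.8464) − 0.02·(-4.149, -0.1656, -3.3856) = (-2.74062, 0.505112, -0.778688)
u = -2.74062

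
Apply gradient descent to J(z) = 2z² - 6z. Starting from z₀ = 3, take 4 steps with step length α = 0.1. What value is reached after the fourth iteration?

J′(z) = 4z - 6
z₁ = 3 − 0.1·6 = 2.4
z₂ = 2.4 − 0.1·3.6 = 2.04
z₃ = 2.04 − 0.1·2.16 = 1.824
z₄ = 1.824 − 0.1·1.296 = 1.6944

1.6944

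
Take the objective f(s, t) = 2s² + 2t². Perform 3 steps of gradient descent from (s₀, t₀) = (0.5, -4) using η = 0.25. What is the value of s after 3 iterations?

∇f = (4s, 4t)
Step 1: at (0.5, -4), ∇f = (2, -16) → (0.5, -4) − 0.25·(2, -16) = (0, 0)
Step 2: at (0, 0), ∇f = (0, 0) → (0, 0) − 0.25·(0, 0) = (0, 0)
Step 3: at (0, 0), ∇f = (0, 0) → (0, 0) − 0.25·(0, 0) = (0, 0)
s = 0

0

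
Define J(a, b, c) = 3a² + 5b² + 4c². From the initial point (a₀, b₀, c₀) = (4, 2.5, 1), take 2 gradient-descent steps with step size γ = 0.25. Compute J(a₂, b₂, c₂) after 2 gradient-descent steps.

∇J = (6a, 10b, 8c)
Step 1: at (4, 2.5, 1), ∇J = (24, 25, 8) → (4, 2.5, 1) − 0.25·(24, 25, 8) = (-2, -3.75, -1)
Step 2: at (-2, -3.75, -1), ∇J = (-12, -37.5, -8) → (-2, -3.75, -1) − 0.25·(-12, -37.5, -8) = (1, 5.625, 1)
J(1, 5.625, 1) = 165.203125

165.203125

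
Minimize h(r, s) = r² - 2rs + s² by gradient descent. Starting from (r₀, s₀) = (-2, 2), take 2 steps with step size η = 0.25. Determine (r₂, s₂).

∇h = (2r - 2s, -2r + 2s)
Step 1: at (-2, 2), ∇h = (-8, 8) → (-2, 2) − 0.25·(-8, 8) = (0, 0)
Step 2: at (0, 0), ∇h = (0, 0) → (0, 0) − 0.25·(0, 0) = (0, 0)

(0, 0)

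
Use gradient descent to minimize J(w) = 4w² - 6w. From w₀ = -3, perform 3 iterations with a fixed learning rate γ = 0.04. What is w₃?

-0.42912

J′(w) = 8w - 6
Step 1: J′(-3) = -30; w₁ = -3 − 0.04·(-30) = -1.8
Step 2: J′(-1.8) = -20.4; w₂ = -1.8 − 0.04·(-20.4) = -0.984
Step 3: J′(-0.984) = -13.872; w₃ = -0.984 − 0.04·(-13.872) = -0.42912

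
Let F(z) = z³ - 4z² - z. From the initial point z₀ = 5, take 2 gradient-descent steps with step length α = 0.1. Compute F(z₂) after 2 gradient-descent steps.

-10.960583872

F′(z) = 3z² - 8z - 1
z₁ = 5 − 0.1·34 = 1.6
z₂ = 1.6 − 0.1·(-6.12) = 2.212
F(2.212) = -10.960583872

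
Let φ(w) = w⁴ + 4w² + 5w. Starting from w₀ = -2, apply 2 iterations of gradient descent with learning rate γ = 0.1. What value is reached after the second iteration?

φ′(w) = 4w³ + 8w + 5
w₁ = -2 − 0.1·(-43) = 2.3
w₂ = 2.3 − 0.1·72.068 = -4.9068

-4.9068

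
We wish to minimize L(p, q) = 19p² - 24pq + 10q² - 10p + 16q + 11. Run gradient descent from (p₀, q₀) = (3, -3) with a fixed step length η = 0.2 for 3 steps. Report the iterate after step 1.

∇L = (38p - 24q - 10, -24p + 20q + 16)
(p₁, q₁) = (3, -3) − 0.2·(176, -116) = (-32.2, 20.2)

(-32.2, 20.2)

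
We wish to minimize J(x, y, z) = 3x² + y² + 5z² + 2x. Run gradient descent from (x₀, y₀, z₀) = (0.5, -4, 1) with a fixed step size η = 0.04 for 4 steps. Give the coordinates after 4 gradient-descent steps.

∇J = (6x + 2, 2y, 10z)
Step 1: at (0.5, -4, 1), ∇J = (5, -8, 10) → (0.5, -4, 1) − 0.04·(5, -8, 10) = (0.3, -3.68, 0.6)
Step 2: at (0.3, -3.68, 0.6), ∇J = (3.8, -7.36, 6) → (0.3, -3.68, 0.6) − 0.04·(3.8, -7.36, 6) = (0.148, -3.3856, 0.36)
Step 3: at (0.148, -3.3856, 0.36), ∇J = (2.888, -6.7712, 3.6) → (0.148, -3.3856, 0.36) − 0.04·(2.888, -6.7712, 3.6) = (0.03248, -3.114752, 0.216)
Step 4: at (0.03248, -3.114752, 0.216), ∇J = (2.19488, -6.229504, 2.16) → (0.03248, -3.114752, 0.216) − 0.04·(2.19488, -6.229504, 2.16) = (-0.0553152, -2.86557184, 0.1296)

(-0.0553152, -2.86557184, 0.1296)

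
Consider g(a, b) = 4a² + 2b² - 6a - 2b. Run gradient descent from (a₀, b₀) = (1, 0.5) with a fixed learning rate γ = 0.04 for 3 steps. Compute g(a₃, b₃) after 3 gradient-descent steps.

-2.725283129344

∇g = (8a - 6, 4b - 2)
(a₁, b₁) = (1, 0.5) − 0.04·(2, 0) = (0.92, 0.5)
(a₂, b₂) = (0.92, 0.5) − 0.04·(1.36, 0) = (0.8656, 0.5)
(a₃, b₃) = (0.8656, 0.5) − 0.04·(0.9248, 0) = (0.828608, 0.5)
g(0.828608, 0.5) = -2.725283129344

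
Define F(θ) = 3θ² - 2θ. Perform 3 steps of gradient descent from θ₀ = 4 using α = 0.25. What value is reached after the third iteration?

F′(θ) = 6θ - 2
Step 1: F′(4) = 22; θ₁ = 4 − 0.25·22 = -1.5
Step 2: F′(-1.5) = -11; θ₂ = -1.5 − 0.25·(-11) = 1.25
Step 3: F′(1.25) = 5.5; θ₃ = 1.25 − 0.25·5.5 = -0.125

-0.125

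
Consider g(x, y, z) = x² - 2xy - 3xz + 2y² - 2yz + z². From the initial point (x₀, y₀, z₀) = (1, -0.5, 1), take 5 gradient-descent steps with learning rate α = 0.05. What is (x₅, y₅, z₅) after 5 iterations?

∇g = (2x - 2y - 3z, -2x + 4y - 2z, -3x - 2y + 2z)
Step 1: at (1, -0.5, 1), ∇g = (0, -6, 0) → (1, -0.5, 1) − 0.05·(0, -6, 0) = (1, -0.2, 1)
Step 2: at (1, -0.2, 1), ∇g = (-0.6, -4.8, -0.6) → (1, -0.2, 1) − 0.05·(-0.6, -4.8, -0.6) = (1.03, 0.04, 1.03)
Step 3: at (1.03, 0.04, 1.03), ∇g = (-1.11, -3.96, -1.11) → (1.03, 0.04, 1.03) − 0.05·(-1.11, -3.96, -1.11) = (1.0855, 0.238, 1.0855)
Step 4: at (1.0855, 0.238, 1.0855), ∇g = (-1.5615, -3.39, -1.5615) → (1.0855, 0.238, 1.0855) − 0.05·(-1.5615, -3.39, -1.5615) = (1.163575, 0.4075, 1.163575)
Step 5: at (1.163575, 0.4075, 1.163575), ∇g = (-1.978575, -3.0243, -1.978575) → (1.163575, 0.4075, 1.163575) − 0.05·(-1.978575, -3.0243, -1.978575) = (1.26250375, 0.558715, 1.26250375)

(1.26250375, 0.558715, 1.26250375)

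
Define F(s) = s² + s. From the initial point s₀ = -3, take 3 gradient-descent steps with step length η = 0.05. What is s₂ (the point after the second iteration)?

F′(s) = 2s + 1
Step 1: F′(-3) = -5; s₁ = -3 − 0.05·(-5) = -2.75
Step 2: F′(-2.75) = -4.5; s₂ = -2.75 − 0.05·(-4.5) = -2.525

-2.525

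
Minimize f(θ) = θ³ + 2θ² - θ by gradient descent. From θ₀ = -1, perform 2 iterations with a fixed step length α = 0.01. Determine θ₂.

-0.959612

f′(θ) = 3θ² + 4θ - 1
θ₁ = -1 − 0.01·(-2) = -0.98
θ₂ = -0.98 − 0.01·(-2.0388) = -0.959612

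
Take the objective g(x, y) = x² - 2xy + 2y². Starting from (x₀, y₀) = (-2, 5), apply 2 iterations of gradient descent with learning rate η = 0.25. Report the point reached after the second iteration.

(0.25, 0.75)

∇g = (2x - 2y, -2x + 4y)
Step 1: at (-2, 5), ∇g = (-14, 24) → (-2, 5) − 0.25·(-14, 24) = (1.5, -1)
Step 2: at (1.5, -1), ∇g = (5, -7) → (1.5, -1) − 0.25·(5, -7) = (0.25, 0.75)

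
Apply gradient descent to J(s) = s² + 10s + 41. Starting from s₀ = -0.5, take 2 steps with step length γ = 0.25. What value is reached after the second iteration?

J′(s) = 2s + 10
s₁ = -0.5 − 0.25·9 = -2.75
s₂ = -2.75 − 0.25·4.5 = -3.875

-3.875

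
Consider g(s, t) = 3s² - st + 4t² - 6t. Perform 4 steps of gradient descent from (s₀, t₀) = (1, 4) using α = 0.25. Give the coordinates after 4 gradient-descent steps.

(-1.33203125, 4.421875)

∇g = (6s - t, -s + 8t - 6)
(s₁, t₁) = (1, 4) − 0.25·(2, 25) = (0.5, -2.25)
(s₂, t₂) = (0.5, -2.25) − 0.25·(5.25, -24.5) = (-0.8125, 3.875)
(s₃, t₃) = (-0.8125, 3.875) − 0.25·(-8.75, 25.8125) = (1.375, -2.578125)
(s₄, t₄) = (1.375, -2.578125) − 0.25·(10.828125, -28) = (-1.33203125, 4.421875)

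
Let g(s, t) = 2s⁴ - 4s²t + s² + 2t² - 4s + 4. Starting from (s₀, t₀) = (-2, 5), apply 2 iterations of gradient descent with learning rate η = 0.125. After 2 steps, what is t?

6.75

∇g = (8s³ - 8st + 2s - 4, -4s² + 4t)
(s₁, t₁) = (-2, 5) − 0.125·(8, 4) = (-3, 4.5)
(s₂, t₂) = (-3, 4.5) − 0.125·(-118, -18) = (11.75, 6.75)
t = 6.75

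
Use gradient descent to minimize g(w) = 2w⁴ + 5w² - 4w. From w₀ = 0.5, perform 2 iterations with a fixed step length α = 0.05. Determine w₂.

g′(w) = 8w³ + 10w - 4
w₁ = 0.5 − 0.05·2 = 0.4
w₂ = 0.4 − 0.05·0.512 = 0.3744

0.3744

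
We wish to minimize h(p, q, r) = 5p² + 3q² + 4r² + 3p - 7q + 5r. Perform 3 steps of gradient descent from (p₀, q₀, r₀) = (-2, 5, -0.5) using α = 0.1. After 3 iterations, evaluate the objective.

-5.915264

∇h = (10p + 3, 6q - 7, 8r + 5)
(p₁, q₁, r₁) = (-2, 5, -0.5) − 0.1·(-17, 23, 1) = (-0.3, 2.7, -0.6)
(p₂, q₂, r₂) = (-0.3, 2.7, -0.6) − 0.1·(0, 9.2, 0.2) = (-0.3, 1.78, -0.62)
(p₃, q₃, r₃) = (-0.3, 1.78, -0.62) − 0.1·(0, 3.68, 0.04) = (-0.3, 1.412, -0.624)
h(-0.3, 1.412, -0.624) = -5.915264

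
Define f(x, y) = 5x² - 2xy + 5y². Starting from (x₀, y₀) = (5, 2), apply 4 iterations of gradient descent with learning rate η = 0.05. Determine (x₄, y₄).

∇f = (10x - 2y, -2x + 10y)
(x₁, y₁) = (5, 2) − 0.05·(46, 10) = (2.7, 1.5)
(x₂, y₂) = (2.7, 1.5) − 0.05·(24, 9.6) = (1.5, 1.02)
(x₃, y₃) = (1.5, 1.02) − 0.05·(12.96, 7.2) = (0.852, 0.66)
(x₄, y₄) = (0.852, 0.66) − 0.05·(7.2, 4.896) = (0.492, 0.4152)

(0.492, 0.4152)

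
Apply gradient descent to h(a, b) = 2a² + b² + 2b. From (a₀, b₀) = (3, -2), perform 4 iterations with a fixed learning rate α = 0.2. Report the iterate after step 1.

∇h = (4a, 2b + 2)
(a₁, b₁) = (3, -2) − 0.2·(12, -2) = (0.6, -1.6)

(0.6, -1.6)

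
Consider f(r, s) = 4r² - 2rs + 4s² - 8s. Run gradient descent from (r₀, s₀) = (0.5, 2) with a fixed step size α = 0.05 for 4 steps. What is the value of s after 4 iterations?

∇f = (8r - 2s, -2r + 8s - 8)
Step 1: at (0.5, 2), ∇f = (0, 7) → (0.5, 2) − 0.05·(0, 7) = (0.5, 1.65)
Step 2: at (0.5, 1.65), ∇f = (0.7, 4.2) → (0.5, 1.65) − 0.05·(0.7, 4.2) = (0.465, 1.44)
Step 3: at (0.465, 1.44), ∇f = (0.84, 2.59) → (0.465, 1.44) − 0.05·(0.84, 2.59) = (0.423, 1.3105)
Step 4: at (0.423, 1.3105), ∇f = (0.763, 1.638) → (0.423, 1.3105) − 0.05·(0.763, 1.638) = (0.38485, 1.2286)
s = 1.2286

1.2286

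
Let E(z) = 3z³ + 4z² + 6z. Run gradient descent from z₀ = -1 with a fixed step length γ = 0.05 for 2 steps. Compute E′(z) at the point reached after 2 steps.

24.087442640625

E′(z) = 9z² + 8z + 6
Step 1: E′(-1) = 7; z₁ = -1 − 0.05·7 = -1.35
Step 2: E′(-1.35) = 11.6025; z₂ = -1.35 − 0.05·11.6025 = -1.930125
E′(z) at (-1.930125) = 24.087442640625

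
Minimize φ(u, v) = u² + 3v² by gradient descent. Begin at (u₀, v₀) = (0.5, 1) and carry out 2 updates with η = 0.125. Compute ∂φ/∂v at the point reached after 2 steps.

0.375

∇φ = (2u, 6v)
(u₁, v₁) = (0.5, 1) − 0.125·(1, 6) = (0.375, 0.25)
(u₂, v₂) = (0.375, 0.25) − 0.125·(0.75, 1.5) = (0.28125, 0.0625)
∂φ/∂v at (0.28125, 0.0625) = 0.375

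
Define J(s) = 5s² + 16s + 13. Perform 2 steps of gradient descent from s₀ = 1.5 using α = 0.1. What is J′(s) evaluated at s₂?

J′(s) = 10s + 16
Step 1: J′(1.5) = 31; s₁ = 1.5 − 0.1·31 = -1.6
Step 2: J′(-1.6) = 0; s₂ = -1.6 − 0.1·0 = -1.6
J′(s) at (-1.6) = 0

0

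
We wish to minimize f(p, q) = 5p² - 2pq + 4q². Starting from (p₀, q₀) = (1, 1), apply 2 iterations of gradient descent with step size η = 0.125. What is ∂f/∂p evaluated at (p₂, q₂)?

∇f = (10p - 2q, -2p + 8q)
(p₁, q₁) = (1, 1) − 0.125·(8, 6) = (0, 0.25)
(p₂, q₂) = (0, 0.25) − 0.125·(-0.5, 2) = (0.0625, 0)
∂f/∂p at (0.0625, 0) = 0.625

0.625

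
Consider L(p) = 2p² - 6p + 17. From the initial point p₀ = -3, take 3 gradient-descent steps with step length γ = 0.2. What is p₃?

L′(p) = 4p - 6
p₁ = -3 − 0.2·(-18) = 0.6
p₂ = 0.6 − 0.2·(-3.6) = 1.32
p₃ = 1.32 − 0.2·(-0.72) = 1.464

1.464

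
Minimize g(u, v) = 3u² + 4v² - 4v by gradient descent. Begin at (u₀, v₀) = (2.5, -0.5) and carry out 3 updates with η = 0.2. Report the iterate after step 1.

∇g = (6u, 8v - 4)
(u₁, v₁) = (2.5, -0.5) − 0.2·(15, -8) = (-0.5, 1.1)

(-0.5, 1.1)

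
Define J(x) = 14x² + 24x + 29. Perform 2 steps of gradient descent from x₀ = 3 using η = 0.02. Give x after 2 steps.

-0.1104

J′(x) = 28x + 24
Step 1: J′(3) = 108; x₁ = 3 − 0.02·108 = 0.84
Step 2: J′(0.84) = 47.52; x₂ = 0.84 − 0.02·47.52 = -0.1104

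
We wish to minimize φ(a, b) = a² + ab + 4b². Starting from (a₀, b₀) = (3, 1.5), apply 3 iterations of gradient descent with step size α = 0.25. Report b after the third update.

∇φ = (2a + b, a + 8b)
Step 1: at (3, 1.5), ∇φ = (7.5, 15) → (3, 1.5) − 0.25·(7.5, 15) = (1.125, -2.25)
Step 2: at (1.125, -2.25), ∇φ = (0, -16.875) → (1.125, -2.25) − 0.25·(0, -16.875) = (1.125, 1.96875)
Step 3: at (1.125, 1.96875), ∇φ = (4.21875, 16.875) → (1.125, 1.96875) − 0.25·(4.21875, 16.875) = (0.0703125, -2.25)
b = -2.25

-2.25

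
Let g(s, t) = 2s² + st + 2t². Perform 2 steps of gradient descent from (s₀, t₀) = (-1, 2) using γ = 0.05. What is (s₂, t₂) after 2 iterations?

∇g = (4s + t, s + 4t)
(s₁, t₁) = (-1, 2) − 0.05·(-2, 7) = (-0.9, 1.65)
(s₂, t₂) = (-0.9, 1.65) − 0.05·(-1.95, 5.7) = (-0.8025, 1.365)

(-0.8025, 1.365)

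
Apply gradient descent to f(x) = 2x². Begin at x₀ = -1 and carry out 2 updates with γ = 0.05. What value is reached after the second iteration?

-0.64

f′(x) = 4x
x₁ = -1 − 0.05·(-4) = -0.8
x₂ = -0.8 − 0.05·(-3.2) = -0.64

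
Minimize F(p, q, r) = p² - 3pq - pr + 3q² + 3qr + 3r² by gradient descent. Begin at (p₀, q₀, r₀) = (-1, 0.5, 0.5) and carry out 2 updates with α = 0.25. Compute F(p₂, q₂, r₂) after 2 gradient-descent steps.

∇F = (2p - 3q - r, -3p + 6q + 3r, -p + 3q + 6r)
Step 1: at (-1, 0.5, 0.5), ∇F = (-4, 7.5, 5.5) → (-1, 0.5, 0.5) − 0.25·(-4, 7.5, 5.5) = (0, -1.375, -0.875)
Step 2: at (0, -1.375, -0.875), ∇F = (5, -10.875, -9.375) → (0, -1.375, -0.875) − 0.25·(5, -10.875, -9.375) = (-1.25, 1.34375, 1.46875)
F(-1.25, 1.34375, 1.46875) = 26.2470703125

26.2470703125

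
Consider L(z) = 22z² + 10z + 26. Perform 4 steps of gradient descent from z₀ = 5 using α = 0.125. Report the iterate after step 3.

-476.5625

L′(z) = 44z + 10
Step 1: L′(5) = 230; z₁ = 5 − 0.125·230 = -23.75
Step 2: L′(-23.75) = -1035; z₂ = -23.75 − 0.125·(-1035) = 105.625
Step 3: L′(105.625) = 4657.5; z₃ = 105.625 − 0.125·4657.5 = -476.5625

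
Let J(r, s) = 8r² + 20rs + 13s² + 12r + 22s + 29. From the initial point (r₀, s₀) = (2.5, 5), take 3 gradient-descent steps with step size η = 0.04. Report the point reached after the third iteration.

∇J = (16r + 20s + 12, 20r + 26s + 22)
(r₁, s₁) = (2.5, 5) − 0.04·(152, 202) = (-3.58, -3.08)
(r₂, s₂) = (-3.58, -3.08) − 0.04·(-106.88, -129.68) = (0.6952, 2.1072)
(r₃, s₃) = (0.6952, 2.1072) − 0.04·(65.2672, 90.6912) = (-1.915488, -1.520448)

(-1.915488, -1.520448)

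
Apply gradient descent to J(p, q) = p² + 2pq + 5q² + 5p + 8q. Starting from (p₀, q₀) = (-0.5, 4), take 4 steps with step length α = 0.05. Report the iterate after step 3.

∇J = (2p + 2q + 5, 2p + 10q + 8)
Step 1: at (-0.5, 4), ∇J = (12, 47) → (-0.5, 4) − 0.05·(12, 47) = (-1.1, 1.65)
Step 2: at (-1.1, 1.65), ∇J = (6.1, 22.3) → (-1.1, 1.65) − 0.05·(6.1, 22.3) = (-1.405, 0.535)
Step 3: at (-1.405, 0.535), ∇J = (3.26, 10.54) → (-1.405, 0.535) − 0.05·(3.26, 10.54) = (-1.568, 0.008)

(-1.568, 0.008)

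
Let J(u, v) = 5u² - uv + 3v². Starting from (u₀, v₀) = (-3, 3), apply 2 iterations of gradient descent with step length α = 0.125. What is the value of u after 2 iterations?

∇J = (10u - v, -u + 6v)
(u₁, v₁) = (-3, 3) − 0.125·(-33, 21) = (1.125, 0.375)
(u₂, v₂) = (1.125, 0.375) − 0.125·(10.875, 1.125) = (-0.234375, 0.234375)
u = -0.234375

-0.234375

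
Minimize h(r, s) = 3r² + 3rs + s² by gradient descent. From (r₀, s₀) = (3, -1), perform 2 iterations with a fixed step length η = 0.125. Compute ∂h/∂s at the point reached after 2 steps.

-0.703125

∇h = (6r + 3s, 3r + 2s)
(r₁, s₁) = (3, -1) − 0.125·(15, 7) = (1.125, -1.875)
(r₂, s₂) = (1.125, -1.875) − 0.125·(1.125, -0.375) = (0.984375, -1.828125)
∂h/∂s at (0.984375, -1.828125) = -0.703125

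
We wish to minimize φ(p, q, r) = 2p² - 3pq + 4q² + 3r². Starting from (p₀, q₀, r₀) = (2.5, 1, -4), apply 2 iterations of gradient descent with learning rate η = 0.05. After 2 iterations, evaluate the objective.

∇φ = (4p - 3q, -3p + 8q, 6r)
(p₁, q₁, r₁) = (2.5, 1, -4) − 0.05·(7, 0.5, -24) = (2.15, 0.975, -2.8)
(p₂, q₂, r₂) = (2.15, 0.975, -2.8) − 0.05·(5.675, 1.35, -16.8) = (1.86625, 0.9075, -1.96)
φ(1.86625, 0.9075, -1.96) = 16.7039375

16.7039375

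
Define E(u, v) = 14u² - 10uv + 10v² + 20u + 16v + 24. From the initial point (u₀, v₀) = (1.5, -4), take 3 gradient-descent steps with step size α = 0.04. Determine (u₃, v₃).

∇E = (28u - 10v + 20, -10u + 20v + 16)
Step 1: at (1.5, -4), ∇E = (102, -79) → (1.5, -4) − 0.04·(102, -79) = (-2.58, -0.84)
Step 2: at (-2.58, -0.84), ∇E = (-43.84, 25) → (-2.58, -0.84) − 0.04·(-43.84, 25) = (-0.8264, -1.84)
Step 3: at (-0.8264, -1.84), ∇E = (15.2608, -12.536) → (-0.8264, -1.84) − 0.04·(15.2608, -12.536) = (-1.436832, -1.33856)

(-1.436832, -1.33856)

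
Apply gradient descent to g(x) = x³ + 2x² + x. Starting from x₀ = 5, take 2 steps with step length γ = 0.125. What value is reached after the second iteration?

g′(x) = 3x² + 4x + 1
Step 1: g′(5) = 96; x₁ = 5 − 0.125·96 = -7
Step 2: g′(-7) = 120; x₂ = -7 − 0.125·120 = -22

-22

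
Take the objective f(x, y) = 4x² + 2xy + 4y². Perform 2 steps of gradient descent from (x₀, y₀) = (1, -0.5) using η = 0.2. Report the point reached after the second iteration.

(0.28, 0.22)

∇f = (8x + 2y, 2x + 8y)
Step 1: at (1, -0.5), ∇f = (7, -2) → (1, -0.5) − 0.2·(7, -2) = (-0.4, -0.1)
Step 2: at (-0.4, -0.1), ∇f = (-3.4, -1.6) → (-0.4, -0.1) − 0.2·(-3.4, -1.6) = (0.28, 0.22)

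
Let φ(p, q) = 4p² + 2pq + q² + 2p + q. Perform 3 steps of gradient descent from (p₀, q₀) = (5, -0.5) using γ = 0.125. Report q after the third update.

∇φ = (8p + 2q + 2, 2p + 2q + 1)
Step 1: at (5, -0.5), ∇φ = (41, 10) → (5, -0.5) − 0.125·(41, 10) = (-0.125, -1.75)
Step 2: at (-0.125, -1.75), ∇φ = (-2.5, -2.75) → (-0.125, -1.75) − 0.125·(-2.5, -2.75) = (0.1875, -1.40625)
Step 3: at (0.1875, -1.40625), ∇φ = (0.6875, -1.4375) → (0.1875, -1.40625) − 0.125·(0.6875, -1.4375) = (0.1015625, -1.2265625)
q = -1.2265625

-1.2265625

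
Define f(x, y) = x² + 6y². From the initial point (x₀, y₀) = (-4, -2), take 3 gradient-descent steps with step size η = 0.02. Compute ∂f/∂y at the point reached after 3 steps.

∇f = (2x, 12y)
Step 1: at (-4, -2), ∇f = (-8, -24) → (-4, -2) − 0.02·(-8, -24) = (-3.84, -1.52)
Step 2: at (-3.84, -1.52), ∇f = (-7.68, -18.24) → (-3.84, -1.52) − 0.02·(-7.68, -18.24) = (-3.6864, -1.1552)
Step 3: at (-3.6864, -1.1552), ∇f = (-7.3728, -13.8624) → (-3.6864, -1.1552) − 0.02·(-7.3728, -13.8624) = (-3.538944, -0.877952)
∂f/∂y at (-3.538944, -0.877952) = -10.535424

-10.535424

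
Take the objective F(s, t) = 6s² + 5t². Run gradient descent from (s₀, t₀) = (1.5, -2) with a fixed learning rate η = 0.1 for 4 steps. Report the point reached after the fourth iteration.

∇F = (12s, 10t)
(s₁, t₁) = (1.5, -2) − 0.1·(18, -20) = (-0.3, 0)
(s₂, t₂) = (-0.3, 0) − 0.1·(-3.6, 0) = (0.06, 0)
(s₃, t₃) = (0.06, 0) − 0.1·(0.72, 0) = (-0.012, 0)
(s₄, t₄) = (-0.012, 0) − 0.1·(-0.144, 0) = (0.0024, 0)

(0.0024, 0)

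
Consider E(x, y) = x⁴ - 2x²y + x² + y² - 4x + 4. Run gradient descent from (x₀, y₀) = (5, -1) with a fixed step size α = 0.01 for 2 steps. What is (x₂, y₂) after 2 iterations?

∇E = (4x³ - 4xy + 2x - 4, -2x² + 2y)
Step 1: at (5, -1), ∇E = (526, -52) → (5, -1) − 0.01·(526, -52) = (-0.26, -0.48)
Step 2: at (-0.26, -0.48), ∇E = (-5.089504, -1.0952) → (-0.26, -0.48) − 0.01·(-5.089504, -1.0952) = (-0.20910496, -0.469048)

(-0.20910496, -0.469048)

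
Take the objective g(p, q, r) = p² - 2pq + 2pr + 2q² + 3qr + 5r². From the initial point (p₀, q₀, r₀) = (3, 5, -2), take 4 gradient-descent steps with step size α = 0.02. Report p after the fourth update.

3.57197728

∇g = (2p - 2q + 2r, -2p + 4q + 3r, 2p + 3q + 10r)
Step 1: at (3, 5, -2), ∇g = (-8, 8, 1) → (3, 5, -2) − 0.02·(-8, 8, 1) = (3.16, 4.84, -2.02)
Step 2: at (3.16, 4.84, -2.02), ∇g = (-7.4, 6.98, 0.64) → (3.16, 4.84, -2.02) − 0.02·(-7.4, 6.98, 0.64) = (3.308, 4.7004, -2.0328)
Step 3: at (3.308, 4.7004, -2.0328), ∇g = (-6.8504, 6.0872, 0.3892) → (3.308, 4.7004, -2.0328) − 0.02·(-6.8504, 6.0872, 0.3892) = (3.445008, 4.578656, -2.040584)
Step 4: at (3.445008, 4.578656, -2.040584), ∇g = (-6.348464, 5.302856, 0.220144) → (3.445008, 4.578656, -2.040584) − 0.02·(-6.348464, 5.302856, 0.220144) = (3.57197728, 4.47259888, -2.04498688)
p = 3.57197728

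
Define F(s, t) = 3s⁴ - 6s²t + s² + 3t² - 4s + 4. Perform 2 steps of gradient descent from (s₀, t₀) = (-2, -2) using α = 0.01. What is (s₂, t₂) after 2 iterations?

(-0.32266496, -1.527776)

∇F = (12s³ - 12st + 2s - 4, -6s² + 6t)
Step 1: at (-2, -2), ∇F = (-152, -36) → (-2, -2) − 0.01·(-152, -36) = (-0.48, -1.64)
Step 2: at (-0.48, -1.64), ∇F = (-15.733504, -11.2224) → (-0.48, -1.64) − 0.01·(-15.733504, -11.2224) = (-0.32266496, -1.527776)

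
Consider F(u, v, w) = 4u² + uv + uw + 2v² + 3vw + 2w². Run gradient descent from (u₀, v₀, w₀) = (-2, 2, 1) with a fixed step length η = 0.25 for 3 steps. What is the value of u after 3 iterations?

∇F = (8u + v + w, u + 4v + 3w, u + 3v + 4w)
(u₁, v₁, w₁) = (-2, 2, 1) − 0.25·(-13, 9, 8) = (1.25, -0.25, -1)
(u₂, v₂, w₂) = (1.25, -0.25, -1) − 0.25·(8.75, -2.75, -3.5) = (-0.9375, 0.4375, -0.125)
(u₃, v₃, w₃) = (-0.9375, 0.4375, -0.125) − 0.25·(-7.1875, 0.4375, -0.125) = (0.859375, 0.328125, -0.09375)
u = 0.859375

0.859375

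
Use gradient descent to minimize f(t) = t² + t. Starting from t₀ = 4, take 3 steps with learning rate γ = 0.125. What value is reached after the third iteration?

f′(t) = 2t + 1
Step 1: f′(4) = 9; t₁ = 4 − 0.125·9 = 2.875
Step 2: f′(2.875) = 6.75; t₂ = 2.875 − 0.125·6.75 = 2.03125
Step 3: f′(2.03125) = 5.0625; t₃ = 2.03125 − 0.125·5.0625 = 1.3984375

1.3984375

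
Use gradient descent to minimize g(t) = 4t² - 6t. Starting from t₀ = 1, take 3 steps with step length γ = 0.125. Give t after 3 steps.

g′(t) = 8t - 6
Step 1: g′(1) = 2; t₁ = 1 − 0.125·2 = 0.75
Step 2: g′(0.75) = 0; t₂ = 0.75 − 0.125·0 = 0.75
Step 3: g′(0.75) = 0; t₃ = 0.75 − 0.125·0 = 0.75

0.75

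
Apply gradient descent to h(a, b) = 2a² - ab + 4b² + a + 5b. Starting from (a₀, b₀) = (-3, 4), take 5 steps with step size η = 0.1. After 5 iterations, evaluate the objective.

∇h = (4a - b + 1, -a + 8b + 5)
(a₁, b₁) = (-3, 4) − 0.1·(-15, 40) = (-1.5, 0)
(a₂, b₂) = (-1.5, 0) − 0.1·(-5, 6.5) = (-1, -0.65)
(a₃, b₃) = (-1, -0.65) − 0.1·(-2.35, 0.8) = (-0.765, -0.73)
(a₄, b₄) = (-0.765, -0.73) − 0.1·(-1.33, -0.075) = (-0.632, -0.7225)
(a₅, b₅) = (-0.632, -0.7225) − 0.1·(-0.8055, -0.148) = (-0.55145, -0.7077)
h(-0.55145, -0.7077) = -1.8686598

-1.8686598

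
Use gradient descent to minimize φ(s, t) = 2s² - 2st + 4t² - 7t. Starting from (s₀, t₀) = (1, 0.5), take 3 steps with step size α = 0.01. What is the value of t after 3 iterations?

0.636612

∇φ = (4s - 2t, -2s + 8t - 7)
Step 1: at (1, 0.5), ∇φ = (3, -5) → (1, 0.5) − 0.01·(3, -5) = (0.97, 0.55)
Step 2: at (0.97, 0.55), ∇φ = (2.78, -4.54) → (0.97, 0.55) − 0.01·(2.78, -4.54) = (0.9422, 0.5954)
Step 3: at (0.9422, 0.5954), ∇φ = (2.578, -4.1212) → (0.9422, 0.5954) − 0.01·(2.578, -4.1212) = (0.91642, 0.636612)
t = 0.636612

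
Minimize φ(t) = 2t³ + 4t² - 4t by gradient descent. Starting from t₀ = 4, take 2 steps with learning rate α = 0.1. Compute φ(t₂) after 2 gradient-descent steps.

φ′(t) = 6t² + 8t - 4
Step 1: φ′(4) = 124; t₁ = 4 − 0.1·124 = -8.4
Step 2: φ′(-8.4) = 352.16; t₂ = -8.4 − 0.1·352.16 = -43.616
φ(-43.616) = -158162.385313792

-158162.385313792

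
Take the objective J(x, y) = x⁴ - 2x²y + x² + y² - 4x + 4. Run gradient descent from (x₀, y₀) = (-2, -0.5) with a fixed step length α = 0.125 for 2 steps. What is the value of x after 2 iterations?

-17.21875

∇J = (4x³ - 4xy + 2x - 4, -2x² + 2y)
Step 1: at (-2, -0.5), ∇J = (-44, -9) → (-2, -0.5) − 0.125·(-44, -9) = (3.5, 0.625)
Step 2: at (3.5, 0.625), ∇J = (165.75, -23.25) → (3.5, 0.625) − 0.125·(165.75, -23.25) = (-17.21875, 3.53125)
x = -17.21875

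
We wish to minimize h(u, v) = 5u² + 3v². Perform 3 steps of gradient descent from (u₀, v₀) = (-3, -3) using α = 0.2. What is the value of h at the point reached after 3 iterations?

∇h = (10u, 6v)
Step 1: at (-3, -3), ∇h = (-30, -18) → (-3, -3) − 0.2·(-30, -18) = (3, 0.6)
Step 2: at (3, 0.6), ∇h = (30, 3.6) → (3, 0.6) − 0.2·(30, 3.6) = (-3, -0.12)
Step 3: at (-3, -0.12), ∇h = (-30, -0.72) → (-3, -0.12) − 0.2·(-30, -0.72) = (3, 0.024)
h(3, 0.024) = 45.001728

45.001728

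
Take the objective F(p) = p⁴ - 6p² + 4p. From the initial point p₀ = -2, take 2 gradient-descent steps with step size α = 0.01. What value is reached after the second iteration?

F′(p) = 4p³ - 12p + 4
p₁ = -2 − 0.01·(-4) = -1.96
p₂ = -1.96 − 0.01·(-2.598144) = -1.93401856

-1.93401856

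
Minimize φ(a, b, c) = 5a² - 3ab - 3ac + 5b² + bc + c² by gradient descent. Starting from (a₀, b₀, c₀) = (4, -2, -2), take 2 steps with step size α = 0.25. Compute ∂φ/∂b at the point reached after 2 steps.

∇φ = (10a - 3b - 3c, -3a + 10b + c, -3a + b + 2c)
(a₁, b₁, c₁) = (4, -2, -2) − 0.25·(52, -34, -18) = (-9, 6.5, 2.5)
(a₂, b₂, c₂) = (-9, 6.5, 2.5) − 0.25·(-117, 94.5, 38.5) = (20.25, -17.125, -7.125)
∂φ/∂b at (20.25, -17.125, -7.125) = -239.125

-239.125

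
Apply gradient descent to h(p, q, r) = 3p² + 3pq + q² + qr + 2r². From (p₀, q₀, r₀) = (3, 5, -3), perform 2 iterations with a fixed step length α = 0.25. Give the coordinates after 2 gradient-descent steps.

(1.875, 4.75, -0.25)

∇h = (6p + 3q, 3p + 2q + r, q + 4r)
Step 1: at (3, 5, -3), ∇h = (33, 16, -7) → (3, 5, -3) − 0.25·(33, 16, -7) = (-5.25, 1, -1.25)
Step 2: at (-5.25, 1, -1.25), ∇h = (-28.5, -15, -4) → (-5.25, 1, -1.25) − 0.25·(-28.5, -15, -4) = (1.875, 4.75, -0.25)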